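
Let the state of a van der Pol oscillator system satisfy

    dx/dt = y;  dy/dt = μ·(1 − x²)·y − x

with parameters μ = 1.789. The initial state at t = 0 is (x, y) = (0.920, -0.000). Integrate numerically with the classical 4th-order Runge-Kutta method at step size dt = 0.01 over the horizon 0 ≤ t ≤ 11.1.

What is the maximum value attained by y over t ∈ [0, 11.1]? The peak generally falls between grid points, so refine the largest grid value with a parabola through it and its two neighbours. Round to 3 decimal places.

max y = 3.562

t=0.000: state=(0.920, -0.000)
step 1 (dt=0.01): k1=(-0.000, -0.920), k2=(-0.005, -0.921), k3=(-0.005, -0.921), k4=(-0.009, -0.922); state += dt/6·(k1+2k2+2k3+k4)
t=0.010: state=(0.920, -0.009)
t=0.020: state=(0.920, -0.018)
t=0.030: state=(0.920, -0.028)
continuing one RK4 step at a time; state shown every 50 steps (Δt=0.5):
t=0.500: state=(0.800, -0.496)
t=1.000: state=(0.379, -1.287)
t=1.500: state=(-0.652, -2.900)
t=2.000: state=(-1.811, -0.933)
t=2.500: state=(-1.873, 0.275)
t=3.000: state=(-1.686, 0.442)
t=3.500: state=(-1.434, 0.576)
t=4.000: state=(-1.089, 0.841)
t=4.500: state=(-0.517, 1.594)
t=5.000: state=(0.741, 3.505)
t=5.500: state=(1.963, 0.677)
t=6.000: state=(1.960, -0.303)
t=6.500: state=(1.775, -0.417)
t=7.000: state=(1.543, -0.519)
t=7.500: state=(1.242, -0.709)
t=8.000: state=(0.788, -1.188)
t=8.500: state=(-0.118, -2.716)
t=9.000: state=(-1.694, -2.175)
t=9.500: state=(-2.008, 0.166)
t=10.000: state=(-1.854, 0.383)
t=10.500: state=(-1.641, 0.473)
t=11.000: state=(-1.372, 0.616)
t=11.100: state=(-1.309, 0.660)
largest grid value and its neighbours: y(5.040)=3.55892, y(5.050)=3.56202, y(5.060)=3.56060
parabola through these three points peaks at t≈5.052 with y≈3.56210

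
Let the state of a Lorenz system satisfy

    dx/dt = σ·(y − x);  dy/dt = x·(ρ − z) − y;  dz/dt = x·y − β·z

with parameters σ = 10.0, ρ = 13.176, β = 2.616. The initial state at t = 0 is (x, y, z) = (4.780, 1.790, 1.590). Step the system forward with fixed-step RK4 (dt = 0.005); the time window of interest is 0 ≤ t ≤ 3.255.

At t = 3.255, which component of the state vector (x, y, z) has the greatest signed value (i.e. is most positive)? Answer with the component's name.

t=0.000: state=(4.780, 1.790, 1.590)
step 1 (dt=0.005): k1=(-29.900, 53.591, 4.397), k2=(-27.813, 52.539, 4.865), k3=(-27.891, 52.597, 4.859), k4=(-25.876, 51.600, 5.304); state += dt/6·(k1+2k2+2k3+k4)
t=0.005: state=(4.641, 2.053, 1.614)
t=0.010: state=(4.521, 2.306, 1.643)
t=0.015: state=(4.419, 2.552, 1.675)
continuing one RK4 step at a time; state shown every 40 steps (Δt=0.2):
t=0.200: state=(7.104, 10.297, 6.448)
t=0.400: state=(9.531, 6.825, 19.230)
t=0.600: state=(2.784, 0.672, 13.981)
t=0.800: state=(1.112, 1.073, 8.468)
t=1.000: state=(1.777, 2.479, 5.394)
t=1.200: state=(4.329, 6.317, 5.291)
t=1.400: state=(8.856, 10.301, 13.102)
t=1.600: state=(6.340, 3.465, 16.828)
t=1.800: state=(2.612, 1.921, 11.354)
t=2.000: state=(2.695, 3.319, 7.702)
t=2.200: state=(5.024, 6.719, 7.607)
t=2.400: state=(8.143, 8.746, 13.627)
t=2.600: state=(5.993, 4.041, 15.436)
t=2.800: state=(3.457, 3.024, 11.306)
t=3.000: state=(3.886, 4.653, 8.758)
t=3.200: state=(6.168, 7.475, 10.132)
t=3.255: state=(6.838, 7.925, 11.360)
compare at T: x=6.838, y=7.925, z=11.360

largest component: z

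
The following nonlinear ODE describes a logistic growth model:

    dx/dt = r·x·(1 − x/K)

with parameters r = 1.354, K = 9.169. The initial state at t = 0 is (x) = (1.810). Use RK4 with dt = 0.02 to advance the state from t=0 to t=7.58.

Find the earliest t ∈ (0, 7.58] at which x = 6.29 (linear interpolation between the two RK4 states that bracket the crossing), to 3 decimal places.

t = 1.613

t=0.000: state=(1.810)
step 1 (dt=0.02): k1=(1.967), k2=(1.983), k3=(1.983), k4=(1.999); state += dt/6·(k1+2k2+2k3+k4)
t=0.020: state=(1.850)
t=0.040: state=(1.890)
t=0.060: state=(1.931)
continuing one RK4 step at a time; state shown every 25 steps (Δt=0.5):
t=0.500: state=(2.991)
t=1.000: state=(4.473)
t=1.500: state=(5.979)
t=1.600: state=(6.255)
next step: t=1.620: state=(6.308) — x has crossed 6.29
linear interpolation between t=1.600 (6.25490) and t=1.620 (6.30846) → t≈1.613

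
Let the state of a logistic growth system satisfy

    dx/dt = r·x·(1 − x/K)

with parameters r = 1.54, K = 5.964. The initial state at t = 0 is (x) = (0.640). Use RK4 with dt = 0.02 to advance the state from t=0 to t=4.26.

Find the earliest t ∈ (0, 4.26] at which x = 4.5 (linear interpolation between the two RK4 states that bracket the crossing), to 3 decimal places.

t = 2.105

t=0.000: state=(0.640)
step 1 (dt=0.02): k1=(0.880), k2=(0.890), k3=(0.891), k4=(0.901); state += dt/6·(k1+2k2+2k3+k4)
t=0.020: state=(0.658)
t=0.040: state=(0.676)
t=0.060: state=(0.695)
continuing one RK4 step at a time; state shown every 10 steps (Δt=0.2):
t=0.200: state=(0.838)
t=0.400: state=(1.086)
t=0.600: state=(1.386)
t=0.800: state=(1.740)
t=1.000: state=(2.143)
t=1.200: state=(2.581)
t=1.400: state=(3.038)
t=1.600: state=(3.492)
t=1.800: state=(3.923)
t=2.000: state=(4.314)
t=2.100: state=(4.492)
next step: t=2.120: state=(4.526) — x has crossed 4.5
linear interpolation between t=2.100 (4.49179) and t=2.120 (4.52568) → t≈2.105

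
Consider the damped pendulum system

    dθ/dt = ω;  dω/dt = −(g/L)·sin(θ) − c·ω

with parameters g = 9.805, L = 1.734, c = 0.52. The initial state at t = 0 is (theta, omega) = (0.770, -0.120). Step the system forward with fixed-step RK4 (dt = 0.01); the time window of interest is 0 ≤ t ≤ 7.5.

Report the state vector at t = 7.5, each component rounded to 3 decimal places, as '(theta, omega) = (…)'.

t=0.000: state=(0.770, -0.120)
step 1 (dt=0.01): k1=(-0.120, -3.874), k2=(-0.139, -3.861), k3=(-0.139, -3.861), k4=(-0.159, -3.848); state += dt/6·(k1+2k2+2k3+k4)
t=0.010: state=(0.769, -0.159)
t=0.020: state=(0.767, -0.197)
t=0.030: state=(0.765, -0.235)
continuing one RK4 step at a time; state shown every 25 steps (Δt=0.25):
t=0.250: state=(0.628, -0.974)
t=0.500: state=(0.314, -1.462)
t=0.750: state=(-0.060, -1.444)
t=1.000: state=(-0.370, -0.969)
t=1.250: state=(-0.525, -0.258)
t=1.500: state=(-0.500, 0.440)
t=1.750: state=(-0.323, 0.926)
t=2.000: state=(-0.066, 1.069)
t=2.250: state=(0.181, 0.853)
t=2.500: state=(0.340, 0.393)
t=2.750: state=(0.372, -0.131)
t=3.000: state=(0.283, -0.551)
t=3.250: state=(0.115, -0.750)
t=3.500: state=(-0.069, -0.684)
t=3.750: state=(-0.209, -0.408)
t=4.000: state=(-0.265, -0.036)
t=4.250: state=(-0.230, 0.302)
t=4.500: state=(-0.126, 0.503)
t=4.750: state=(0.006, 0.520)
t=5.000: state=(0.120, 0.367)
t=5.250: state=(0.181, 0.116)
t=5.500: state=(0.177, -0.142)
t=5.750: state=(0.117, -0.323)
t=6.000: state=(0.026, -0.379)
t=6.250: state=(-0.062, -0.306)
t=6.500: state=(-0.119, -0.144)
t=6.750: state=(-0.131, 0.045)
t=7.000: state=(-0.100, 0.196)
t=7.250: state=(-0.040, 0.266)
t=7.500: state=(0.025, 0.242)

(theta, omega) = (0.025, 0.242)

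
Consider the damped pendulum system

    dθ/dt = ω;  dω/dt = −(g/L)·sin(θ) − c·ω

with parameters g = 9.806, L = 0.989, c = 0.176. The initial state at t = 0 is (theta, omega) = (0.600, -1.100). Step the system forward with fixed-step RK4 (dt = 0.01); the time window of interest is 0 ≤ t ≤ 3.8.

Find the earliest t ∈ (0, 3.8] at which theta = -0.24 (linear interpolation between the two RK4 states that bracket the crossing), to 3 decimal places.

t=0.000: state=(0.600, -1.100)
step 1 (dt=0.01): k1=(-1.100, -5.405), k2=(-1.127, -5.355), k3=(-1.127, -5.354), k4=(-1.154, -5.303); state += dt/6·(k1+2k2+2k3+k4)
t=0.010: state=(0.589, -1.154)
t=0.020: state=(0.577, -1.206)
t=0.030: state=(0.565, -1.257)
continuing one RK4 step at a time; state shown every 20 steps (Δt=0.2):
t=0.200: state=(0.288, -1.918)
t=0.400: state=(-0.119, -2.017)
t=0.460: state=(-0.236, -1.891)
next step: t=0.470: state=(-0.255, -1.863) — theta has crossed -0.24
linear interpolation between t=0.460 (-0.23618) and t=0.470 (-0.25496) → t≈0.462

t = 0.462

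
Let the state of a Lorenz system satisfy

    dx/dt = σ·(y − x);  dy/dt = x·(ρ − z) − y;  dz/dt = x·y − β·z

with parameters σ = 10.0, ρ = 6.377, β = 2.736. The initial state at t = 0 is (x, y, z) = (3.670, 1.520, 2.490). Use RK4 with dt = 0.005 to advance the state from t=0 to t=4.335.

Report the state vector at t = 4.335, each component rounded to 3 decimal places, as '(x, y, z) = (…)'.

(x, y, z) = (3.867, 3.887, 5.349)

t=0.000: state=(3.670, 1.520, 2.490)
step 1 (dt=0.005): k1=(-21.500, 12.745, -1.234), k2=(-20.644, 12.516, -1.192), k3=(-20.671, 12.524, -1.191), k4=(-19.840, 12.302, -1.152); state += dt/6·(k1+2k2+2k3+k4)
t=0.005: state=(3.567, 1.583, 2.484)
t=0.010: state=(3.471, 1.643, 2.478)
t=0.015: state=(3.384, 1.702, 2.473)
continuing one RK4 step at a time; state shown every 40 steps (Δt=0.2):
t=0.200: state=(2.860, 3.278, 2.546)
t=0.400: state=(4.082, 4.757, 3.703)
t=0.600: state=(5.038, 5.192, 5.867)
t=0.800: state=(4.583, 4.072, 6.909)
t=1.000: state=(3.558, 3.148, 6.166)
t=1.200: state=(3.096, 3.037, 5.085)
t=1.400: state=(3.243, 3.425, 4.498)
t=1.600: state=(3.721, 3.986, 4.612)
t=1.800: state=(4.165, 4.310, 5.247)
t=2.000: state=(4.226, 4.145, 5.813)
t=2.200: state=(3.938, 3.767, 5.840)
t=2.400: state=(3.657, 3.564, 5.491)
t=2.600: state=(3.593, 3.618, 5.161)
t=2.800: state=(3.721, 3.811, 5.078)
t=3.000: state=(3.897, 3.971, 5.237)
t=3.200: state=(3.978, 3.981, 5.460)
t=3.400: state=(3.923, 3.873, 5.552)
t=3.600: state=(3.815, 3.767, 5.480)
t=3.800: state=(3.755, 3.745, 5.350)
t=4.000: state=(3.772, 3.796, 5.278)
t=4.200: state=(3.832, 3.863, 5.300)
t=4.335: state=(3.867, 3.887, 5.349)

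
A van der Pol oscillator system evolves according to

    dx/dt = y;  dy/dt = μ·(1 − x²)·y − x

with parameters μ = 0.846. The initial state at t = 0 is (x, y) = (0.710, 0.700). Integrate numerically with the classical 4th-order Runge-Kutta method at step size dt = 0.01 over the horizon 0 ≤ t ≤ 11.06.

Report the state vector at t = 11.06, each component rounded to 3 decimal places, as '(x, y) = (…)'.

t=0.000: state=(0.710, 0.700)
step 1 (dt=0.01): k1=(0.700, -0.416), k2=(0.698, -0.424), k3=(0.698, -0.424), k4=(0.696, -0.431); state += dt/6·(k1+2k2+2k3+k4)
t=0.010: state=(0.717, 0.696)
t=0.020: state=(0.724, 0.691)
t=0.030: state=(0.731, 0.687)
continuing one RK4 step at a time; state shown every 50 steps (Δt=0.5):
t=0.500: state=(0.980, 0.334)
t=1.000: state=(1.020, -0.177)
t=1.500: state=(0.807, -0.673)
t=2.000: state=(0.336, -1.231)
t=2.500: state=(-0.439, -1.840)
t=3.000: state=(-1.343, -1.493)
t=3.500: state=(-1.757, -0.195)
t=4.000: state=(-1.654, 0.506)
t=4.500: state=(-1.301, 0.896)
t=5.000: state=(-0.741, 1.385)
t=5.500: state=(0.140, 2.182)
t=6.000: state=(1.323, 2.165)
t=6.500: state=(1.957, 0.380)
t=7.000: state=(1.896, -0.460)
t=7.500: state=(1.578, -0.789)
t=8.000: state=(1.102, -1.139)
t=8.500: state=(0.393, -1.765)
t=9.000: state=(-0.700, -2.516)
t=9.500: state=(-1.764, -1.322)
t=10.000: state=(-1.999, 0.154)
t=10.500: state=(-1.781, 0.635)
t=11.000: state=(-1.391, 0.930)
t=11.060: state=(-1.334, 0.970)

(x, y) = (-1.334, 0.970)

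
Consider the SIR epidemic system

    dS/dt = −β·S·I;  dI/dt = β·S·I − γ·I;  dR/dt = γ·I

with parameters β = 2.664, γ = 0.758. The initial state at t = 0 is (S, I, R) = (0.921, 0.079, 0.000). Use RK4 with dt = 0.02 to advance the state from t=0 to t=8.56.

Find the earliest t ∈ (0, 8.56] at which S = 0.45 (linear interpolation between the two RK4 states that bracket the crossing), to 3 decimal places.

t = 1.293

t=0.000: state=(0.921, 0.079, 0.000)
step 1 (dt=0.02): k1=(-0.194, 0.134, 0.060), k2=(-0.197, 0.136, 0.061), k3=(-0.197, 0.136, 0.061), k4=(-0.200, 0.138, 0.062); state += dt/6·(k1+2k2+2k3+k4)
t=0.020: state=(0.917, 0.082, 0.001)
t=0.040: state=(0.913, 0.085, 0.002)
t=0.060: state=(0.909, 0.087, 0.004)
continuing one RK4 step at a time; state shown every 25 steps (Δt=0.5):
t=0.500: state=(0.784, 0.170, 0.046)
t=1.000: state=(0.578, 0.290, 0.133)
t=1.280: state=(0.455, 0.344, 0.200)
next step: t=1.300: state=(0.447, 0.347, 0.206) — S has crossed 0.45
linear interpolation between t=1.280 (0.45547) and t=1.300 (0.44716) → t≈1.293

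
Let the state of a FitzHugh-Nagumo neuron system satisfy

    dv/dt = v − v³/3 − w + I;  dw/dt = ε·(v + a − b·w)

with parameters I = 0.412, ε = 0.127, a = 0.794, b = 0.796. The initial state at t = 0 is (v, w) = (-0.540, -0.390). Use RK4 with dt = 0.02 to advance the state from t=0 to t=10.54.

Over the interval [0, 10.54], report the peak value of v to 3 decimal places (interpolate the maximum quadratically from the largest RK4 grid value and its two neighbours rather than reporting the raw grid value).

max v = 1.777

t=0.000: state=(-0.540, -0.390)
step 1 (dt=0.02): k1=(0.314, 0.072), k2=(0.316, 0.072), k3=(0.316, 0.072), k4=(0.318, 0.072); state += dt/6·(k1+2k2+2k3+k4)
t=0.020: state=(-0.534, -0.389)
t=0.040: state=(-0.527, -0.387)
t=0.060: state=(-0.521, -0.386)
continuing one RK4 step at a time; state shown every 25 steps (Δt=0.5):
t=0.500: state=(-0.359, -0.350)
t=1.000: state=(-0.109, -0.298)
t=1.500: state=(0.262, -0.230)
t=2.000: state=(0.789, -0.138)
t=2.500: state=(1.350, -0.015)
t=3.000: state=(1.682, 0.130)
t=3.500: state=(1.774, 0.281)
t=4.000: state=(1.761, 0.426)
t=4.500: state=(1.713, 0.562)
t=5.000: state=(1.653, 0.688)
t=5.500: state=(1.587, 0.803)
t=6.000: state=(1.517, 0.909)
t=6.500: state=(1.443, 1.005)
t=7.000: state=(1.365, 1.091)
t=7.500: state=(1.280, 1.169)
t=8.000: state=(1.188, 1.237)
t=8.500: state=(1.083, 1.295)
t=9.000: state=(0.962, 1.344)
t=9.500: state=(0.812, 1.382)
t=10.000: state=(0.617, 1.408)
t=10.500: state=(0.339, 1.417)
t=10.540: state=(0.311, 1.417)
largest grid value and its neighbours: v(3.600)=1.77676, v(3.620)=1.77687, v(3.640)=1.77685
parabola through these three points peaks at t≈3.628 with v≈1.77688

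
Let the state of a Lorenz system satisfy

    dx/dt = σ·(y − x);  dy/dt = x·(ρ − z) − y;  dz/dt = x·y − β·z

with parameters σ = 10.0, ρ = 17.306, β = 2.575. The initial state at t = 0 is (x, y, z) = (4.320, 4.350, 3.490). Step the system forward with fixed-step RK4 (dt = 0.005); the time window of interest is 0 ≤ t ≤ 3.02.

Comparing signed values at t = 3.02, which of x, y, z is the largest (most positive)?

t=0.000: state=(4.320, 4.350, 3.490)
step 1 (dt=0.005): k1=(0.300, 55.335, 9.805), k2=(1.676, 55.101, 10.343), k3=(1.636, 55.143, 10.353), k4=(2.975, 54.948, 10.901); state += dt/6·(k1+2k2+2k3+k4)
t=0.005: state=(4.328, 4.626, 3.542)
t=0.010: state=(4.349, 4.900, 3.599)
t=0.015: state=(4.383, 5.173, 3.662)
continuing one RK4 step at a time; state shown every 20 steps (Δt=0.1):
t=0.100: state=(6.408, 10.096, 6.067)
t=0.200: state=(10.770, 14.921, 14.756)
t=0.300: state=(12.032, 9.458, 25.263)
t=0.400: state=(6.955, 1.045, 23.696)
t=0.500: state=(2.344, -0.742, 18.281)
t=0.600: state=(0.436, -0.588, 14.057)
t=0.700: state=(-0.170, -0.513, 10.863)
t=0.800: state=(-0.442, -0.701, 8.413)
t=0.900: state=(-0.769, -1.198, 6.554)
t=1.000: state=(-1.382, -2.231, 5.226)
t=1.100: state=(-2.613, -4.323, 4.610)
t=1.200: state=(-5.032, -8.267, 5.681)
t=1.300: state=(-9.030, -13.448, 11.370)
t=1.400: state=(-12.044, -12.392, 22.155)
t=1.500: state=(-9.006, -3.614, 24.862)
t=1.600: state=(-3.925, 0.065, 19.998)
t=1.700: state=(-1.287, 0.212, 15.410)
t=1.800: state=(-0.442, -0.059, 11.906)
t=1.900: state=(-0.276, -0.263, 9.207)
t=2.000: state=(-0.350, -0.502, 7.127)
t=2.100: state=(-0.590, -0.936, 5.539)
t=2.200: state=(-1.100, -1.817, 4.382)
t=2.300: state=(-2.154, -3.638, 3.773)
t=2.400: state=(-4.304, -7.253, 4.456)
t=2.500: state=(-8.183, -12.836, 9.107)
t=2.600: state=(-12.145, -14.050, 20.360)
t=2.700: state=(-10.174, -4.896, 25.842)
t=2.800: state=(-4.545, 0.254, 21.179)
t=2.900: state=(-1.267, 0.671, 16.237)
t=3.000: state=(-0.121, 0.473, 12.522)
t=3.020: state=(-0.015, 0.458, 11.892)
compare at T: x=-0.015, y=0.458, z=11.892

largest component: z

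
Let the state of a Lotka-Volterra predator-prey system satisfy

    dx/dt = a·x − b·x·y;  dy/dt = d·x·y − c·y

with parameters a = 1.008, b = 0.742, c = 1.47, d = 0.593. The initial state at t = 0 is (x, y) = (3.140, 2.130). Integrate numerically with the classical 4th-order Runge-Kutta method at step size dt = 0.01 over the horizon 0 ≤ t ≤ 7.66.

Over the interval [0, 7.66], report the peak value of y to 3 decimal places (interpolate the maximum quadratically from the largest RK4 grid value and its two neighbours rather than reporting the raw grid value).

max y = 2.286

t=0.000: state=(3.140, 2.130)
step 1 (dt=0.01): k1=(-1.798, 0.835), k2=(-1.802, 0.825), k3=(-1.802, 0.825), k4=(-1.806, 0.815); state += dt/6·(k1+2k2+2k3+k4)
t=0.010: state=(3.122, 2.138)
t=0.020: state=(3.104, 2.146)
t=0.030: state=(3.086, 2.154)
continuing one RK4 step at a time; state shown every 25 steps (Δt=0.25):
t=0.250: state=(2.680, 2.271)
t=0.500: state=(2.259, 2.265)
t=0.750: state=(1.929, 2.137)
t=1.000: state=(1.700, 1.934)
t=1.250: state=(1.561, 1.704)
t=1.500: state=(1.495, 1.479)
t=1.750: state=(1.490, 1.277)
t=2.000: state=(1.538, 1.106)
t=2.250: state=(1.633, 0.968)
t=2.500: state=(1.774, 0.863)
t=2.750: state=(1.960, 0.787)
t=3.000: state=(2.189, 0.741)
t=3.250: state=(2.460, 0.724)
t=3.500: state=(2.765, 0.738)
t=3.750: state=(3.089, 0.789)
t=4.000: state=(3.406, 0.884)
t=4.250: state=(3.671, 1.036)
t=4.500: state=(3.824, 1.252)
t=4.750: state=(3.804, 1.530)
t=5.000: state=(3.581, 1.836)
t=5.250: state=(3.194, 2.104)
t=5.500: state=(2.735, 2.261)
t=5.750: state=(2.305, 2.273)
t=6.000: state=(1.963, 2.158)
t=6.250: state=(1.723, 1.961)
t=6.500: state=(1.573, 1.732)
t=6.750: state=(1.499, 1.505)
t=7.000: state=(1.488, 1.299)
t=7.250: state=(1.530, 1.125)
t=7.500: state=(1.620, 0.983)
t=7.660: state=(1.701, 0.909)
largest grid value and its neighbours: y(0.350)=2.28580, y(0.360)=2.28601, y(0.370)=2.28598
parabola through these three points peaks at t≈0.364 with y≈2.28603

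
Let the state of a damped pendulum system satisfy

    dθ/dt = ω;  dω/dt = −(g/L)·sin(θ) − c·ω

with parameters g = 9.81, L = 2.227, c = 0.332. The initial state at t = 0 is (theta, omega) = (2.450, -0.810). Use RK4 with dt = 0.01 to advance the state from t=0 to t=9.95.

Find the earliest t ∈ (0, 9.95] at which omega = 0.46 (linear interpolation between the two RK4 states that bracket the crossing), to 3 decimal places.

t=0.000: state=(2.450, -0.810)
step 1 (dt=0.01): k1=(-0.810, -2.540), k2=(-0.823, -2.550), k3=(-0.823, -2.550), k4=(-0.836, -2.560); state += dt/6·(k1+2k2+2k3+k4)
t=0.010: state=(2.442, -0.836)
t=0.020: state=(2.433, -0.861)
t=0.030: state=(2.425, -0.887)
continuing one RK4 step at a time; state shown every 50 steps (Δt=0.5):
t=0.500: state=(1.678, -2.374)
t=1.000: state=(0.127, -3.476)
t=1.500: state=(-1.277, -1.785)
t=1.980: state=(-1.593, 0.421)
next step: t=1.990: state=(-1.588, 0.464) — omega has crossed 0.46
linear interpolation between t=1.980 (0.42146) and t=1.990 (0.46403) → t≈1.989

t = 1.989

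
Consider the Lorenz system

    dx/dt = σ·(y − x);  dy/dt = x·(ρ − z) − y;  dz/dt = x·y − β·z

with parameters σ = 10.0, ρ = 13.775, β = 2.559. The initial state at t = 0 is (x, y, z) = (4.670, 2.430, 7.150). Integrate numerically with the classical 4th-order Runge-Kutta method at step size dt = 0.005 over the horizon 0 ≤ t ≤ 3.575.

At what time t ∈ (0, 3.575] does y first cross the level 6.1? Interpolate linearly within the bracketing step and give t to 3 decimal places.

t = 0.149

t=0.000: state=(4.670, 2.430, 7.150)
step 1 (dt=0.005): k1=(-22.400, 28.509, -6.949), k2=(-21.127, 28.147, -6.712), k3=(-21.168, 28.166, -6.709), k4=(-19.933, 27.820, -6.477); state += dt/6·(k1+2k2+2k3+k4)
t=0.005: state=(4.564, 2.571, 7.116)
t=0.010: state=(4.470, 2.708, 7.085)
t=0.015: state=(4.388, 2.843, 7.056)
t=0.145: state=(4.664, 6.007, 7.190)
next step: t=0.150: state=(4.733, 6.131, 7.240) — y has crossed 6.1
linear interpolation between t=0.145 (6.00688) and t=0.150 (6.13064) → t≈0.149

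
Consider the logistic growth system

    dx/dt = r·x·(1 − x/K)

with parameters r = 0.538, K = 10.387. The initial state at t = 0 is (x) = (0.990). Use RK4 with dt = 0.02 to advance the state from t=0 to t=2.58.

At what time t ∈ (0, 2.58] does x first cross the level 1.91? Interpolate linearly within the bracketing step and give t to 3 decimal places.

t = 1.413

t=0.000: state=(0.990)
step 1 (dt=0.02): k1=(0.482), k2=(0.484), k3=(0.484), k4=(0.486); state += dt/6·(k1+2k2+2k3+k4)
t=0.020: state=(1.000)
t=0.040: state=(1.009)
t=0.060: state=(1.019)
continuing one RK4 step at a time; state shown every 5 steps (Δt=0.1):
t=0.100: state=(1.039)
t=0.200: state=(1.091)
t=0.300: state=(1.144)
t=0.400: state=(1.200)
t=0.500: state=(1.259)
t=0.600: state=(1.319)
t=0.700: state=(1.382)
t=0.800: state=(1.448)
t=0.900: state=(1.517)
t=1.000: state=(1.588)
t=1.100: state=(1.661)
t=1.200: state=(1.738)
t=1.300: state=(1.817)
t=1.400: state=(1.899)
next step: t=1.420: state=(1.916) — x has crossed 1.91
linear interpolation between t=1.400 (1.89913) and t=1.420 (1.91589) → t≈1.413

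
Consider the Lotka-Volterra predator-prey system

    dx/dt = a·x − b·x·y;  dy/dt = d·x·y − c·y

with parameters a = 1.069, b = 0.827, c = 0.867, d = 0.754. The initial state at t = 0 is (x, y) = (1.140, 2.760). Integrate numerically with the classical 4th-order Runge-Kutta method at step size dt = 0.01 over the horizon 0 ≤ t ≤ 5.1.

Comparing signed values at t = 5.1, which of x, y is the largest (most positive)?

t=0.000: state=(1.140, 2.760)
step 1 (dt=0.01): k1=(-1.383, -0.021), k2=(-1.375, -0.035), k3=(-1.375, -0.035), k4=(-1.366, -0.049); state += dt/6·(k1+2k2+2k3+k4)
t=0.010: state=(1.126, 2.760)
t=0.020: state=(1.113, 2.759)
t=0.030: state=(1.099, 2.758)
continuing one RK4 step at a time; state shown every 20 steps (Δt=0.2):
t=0.200: state=(0.897, 2.704)
t=0.400: state=(0.718, 2.566)
t=0.600: state=(0.590, 2.380)
t=0.800: state=(0.502, 2.172)
t=1.000: state=(0.442, 1.960)
t=1.200: state=(0.402, 1.756)
t=1.400: state=(0.379, 1.565)
t=1.600: state=(0.367, 1.392)
t=1.800: state=(0.366, 1.237)
t=2.000: state=(0.374, 1.100)
t=2.200: state=(0.390, 0.979)
t=2.400: state=(0.414, 0.875)
t=2.600: state=(0.447, 0.785)
t=2.800: state=(0.489, 0.708)
t=3.000: state=(0.542, 0.643)
t=3.200: state=(0.606, 0.590)
t=3.400: state=(0.684, 0.546)
t=3.600: state=(0.776, 0.513)
t=3.800: state=(0.884, 0.488)
t=4.000: state=(1.012, 0.474)
t=4.200: state=(1.159, 0.469)
t=4.400: state=(1.328, 0.476)
t=4.600: state=(1.518, 0.495)
t=4.800: state=(1.727, 0.532)
t=5.000: state=(1.950, 0.590)
t=5.100: state=(2.063, 0.629)
compare at T: x=2.063, y=0.629

largest component: x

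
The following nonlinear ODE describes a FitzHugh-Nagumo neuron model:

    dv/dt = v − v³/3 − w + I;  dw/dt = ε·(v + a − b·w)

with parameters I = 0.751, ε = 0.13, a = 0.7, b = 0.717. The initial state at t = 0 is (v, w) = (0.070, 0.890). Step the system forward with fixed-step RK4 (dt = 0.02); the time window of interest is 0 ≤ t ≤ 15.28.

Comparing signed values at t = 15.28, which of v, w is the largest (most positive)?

t=0.000: state=(0.070, 0.890)
step 1 (dt=0.02): k1=(-0.069, 0.017), k2=(-0.070, 0.017), k3=(-0.070, 0.017), k4=(-0.071, 0.017); state += dt/6·(k1+2k2+2k3+k4)
t=0.020: state=(0.069, 0.890)
t=0.040: state=(0.067, 0.891)
t=0.060: state=(0.066, 0.891)
continuing one RK4 step at a time; state shown every 25 steps (Δt=0.5):
t=0.500: state=(0.023, 0.897)
t=1.000: state=(-0.058, 0.900)
t=1.500: state=(-0.191, 0.896)
t=2.000: state=(-0.399, 0.881)
t=2.500: state=(-0.700, 0.851)
t=3.000: state=(-1.060, 0.801)
t=3.500: state=(-1.369, 0.731)
t=4.000: state=(-1.544, 0.649)
t=4.500: state=(-1.603, 0.563)
t=5.000: state=(-1.601, 0.480)
t=5.500: state=(-1.572, 0.402)
t=6.000: state=(-1.532, 0.329)
t=6.500: state=(-1.486, 0.263)
t=7.000: state=(-1.437, 0.203)
t=7.500: state=(-1.386, 0.148)
t=8.000: state=(-1.333, 0.100)
t=8.500: state=(-1.278, 0.057)
t=9.000: state=(-1.221, 0.019)
t=9.500: state=(-1.160, -0.013)
t=10.000: state=(-1.096, -0.039)
t=10.500: state=(-1.026, -0.061)
t=11.000: state=(-0.950, -0.076)
t=11.500: state=(-0.862, -0.086)
t=12.000: state=(-0.759, -0.089)
t=12.500: state=(-0.632, -0.085)
t=13.000: state=(-0.464, -0.071)
t=13.500: state=(-0.227, -0.046)
t=14.000: state=(0.132, -0.003)
t=14.500: state=(0.672, 0.066)
t=15.000: state=(1.306, 0.171)
t=15.280: state=(1.577, 0.244)
compare at T: v=1.577, w=0.244

largest component: v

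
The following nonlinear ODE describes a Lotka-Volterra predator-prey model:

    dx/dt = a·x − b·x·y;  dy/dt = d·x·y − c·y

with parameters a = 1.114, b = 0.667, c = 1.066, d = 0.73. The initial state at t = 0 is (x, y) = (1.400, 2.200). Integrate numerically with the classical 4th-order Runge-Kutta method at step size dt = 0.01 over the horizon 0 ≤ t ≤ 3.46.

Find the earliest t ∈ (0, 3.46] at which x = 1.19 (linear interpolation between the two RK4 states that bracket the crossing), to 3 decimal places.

t = 0.514

t=0.000: state=(1.400, 2.200)
step 1 (dt=0.01): k1=(-0.495, -0.097), k2=(-0.493, -0.101), k3=(-0.493, -0.101), k4=(-0.492, -0.105); state += dt/6·(k1+2k2+2k3+k4)
t=0.010: state=(1.395, 2.199)
t=0.020: state=(1.390, 2.198)
t=0.030: state=(1.385, 2.197)
continuing one RK4 step at a time; state shown every 20 steps (Δt=0.2):
t=0.200: state=(1.307, 2.166)
t=0.400: state=(1.228, 2.105)
t=0.510: state=(1.191, 2.063)
next step: t=0.520: state=(1.188, 2.059) — x has crossed 1.19
linear interpolation between t=0.510 (1.19129) and t=0.520 (1.18818) → t≈0.514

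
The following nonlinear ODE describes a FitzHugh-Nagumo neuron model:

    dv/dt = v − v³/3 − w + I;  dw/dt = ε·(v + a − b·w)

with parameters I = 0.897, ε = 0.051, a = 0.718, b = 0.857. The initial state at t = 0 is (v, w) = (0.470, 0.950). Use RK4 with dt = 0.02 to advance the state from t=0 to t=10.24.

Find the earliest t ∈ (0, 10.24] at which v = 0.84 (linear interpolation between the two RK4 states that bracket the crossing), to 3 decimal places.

t=0.000: state=(0.470, 0.950)
step 1 (dt=0.02): k1=(0.382, 0.019), k2=(0.385, 0.019), k3=(0.385, 0.019), k4=(0.388, 0.019); state += dt/6·(k1+2k2+2k3+k4)
t=0.020: state=(0.478, 0.950)
t=0.040: state=(0.486, 0.951)
t=0.060: state=(0.493, 0.951)
continuing one RK4 step at a time; state shown every 25 steps (Δt=0.5):
t=0.500: state=(0.696, 0.962)
t=0.760: state=(0.838, 0.971)
next step: t=0.780: state=(0.849, 0.972) — v has crossed 0.84
linear interpolation between t=0.760 (0.83786) and t=0.780 (0.84925) → t≈0.764

t = 0.764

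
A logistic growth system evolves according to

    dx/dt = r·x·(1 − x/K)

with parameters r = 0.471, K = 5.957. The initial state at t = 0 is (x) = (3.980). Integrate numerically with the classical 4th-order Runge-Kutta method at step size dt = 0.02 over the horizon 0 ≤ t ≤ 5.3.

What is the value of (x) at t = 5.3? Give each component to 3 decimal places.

t=0.000: state=(3.980)
step 1 (dt=0.02): k1=(0.622), k2=(0.621), k3=(0.621), k4=(0.620); state += dt/6·(k1+2k2+2k3+k4)
t=0.020: state=(3.992)
t=0.040: state=(4.005)
t=0.060: state=(4.017)
continuing one RK4 step at a time; state shown every 10 steps (Δt=0.2):
t=0.200: state=(4.102)
t=0.400: state=(4.221)
t=0.600: state=(4.334)
t=0.800: state=(4.443)
t=1.000: state=(4.547)
t=1.200: state=(4.646)
t=1.400: state=(4.739)
t=1.600: state=(4.828)
t=1.800: state=(4.912)
t=2.000: state=(4.991)
t=2.200: state=(5.064)
t=2.400: state=(5.134)
t=2.600: state=(5.198)
t=2.800: state=(5.258)
t=3.000: state=(5.314)
t=3.200: state=(5.366)
t=3.400: state=(5.415)
t=3.600: state=(5.459)
t=3.800: state=(5.501)
t=4.000: state=(5.539)
t=4.200: state=(5.574)
t=4.400: state=(5.606)
t=4.600: state=(5.636)
t=4.800: state=(5.664)
t=5.000: state=(5.689)
t=5.200: state=(5.712)
t=5.300: state=(5.723)

(x) = (5.723)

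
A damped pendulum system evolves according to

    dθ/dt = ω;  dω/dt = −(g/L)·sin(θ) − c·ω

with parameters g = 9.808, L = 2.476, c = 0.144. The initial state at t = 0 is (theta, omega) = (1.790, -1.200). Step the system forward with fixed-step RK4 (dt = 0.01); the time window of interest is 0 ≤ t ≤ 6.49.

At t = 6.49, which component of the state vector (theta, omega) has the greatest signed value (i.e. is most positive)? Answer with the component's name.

largest component: omega

t=0.000: state=(1.790, -1.200)
step 1 (dt=0.01): k1=(-1.200, -3.694), k2=(-1.218, -3.696), k3=(-1.218, -3.696), k4=(-1.237, -3.699); state += dt/6·(k1+2k2+2k3+k4)
t=0.010: state=(1.778, -1.237)
t=0.020: state=(1.765, -1.274)
t=0.030: state=(1.752, -1.311)
continuing one RK4 step at a time; state shown every 25 steps (Δt=0.25):
t=0.250: state=(1.374, -2.123)
t=0.500: state=(0.741, -2.888)
t=0.750: state=(-0.025, -3.120)
t=1.000: state=(-0.758, -2.636)
t=1.250: state=(-1.306, -1.709)
t=1.500: state=(-1.605, -0.683)
t=1.750: state=(-1.651, 0.310)
t=2.000: state=(-1.452, 1.271)
t=2.250: state=(-1.022, 2.143)
t=2.500: state=(-0.407, 2.701)
t=2.750: state=(0.278, 2.664)
t=3.000: state=(0.875, 2.036)
t=3.250: state=(1.271, 1.105)
t=3.500: state=(1.423, 0.114)
t=3.750: state=(1.331, -0.847)
t=4.000: state=(1.007, -1.715)
t=4.250: state=(0.495, -2.319)
t=4.500: state=(-0.110, -2.420)
t=4.750: state=(-0.668, -1.961)
t=5.000: state=(-1.060, -1.145)
t=5.250: state=(-1.231, -0.212)
t=5.500: state=(-1.168, 0.708)
t=5.750: state=(-0.885, 1.521)
t=6.000: state=(-0.429, 2.064)
t=6.250: state=(0.108, 2.145)
t=6.490: state=(0.583, 1.750)
compare at T: theta=0.583, omega=1.750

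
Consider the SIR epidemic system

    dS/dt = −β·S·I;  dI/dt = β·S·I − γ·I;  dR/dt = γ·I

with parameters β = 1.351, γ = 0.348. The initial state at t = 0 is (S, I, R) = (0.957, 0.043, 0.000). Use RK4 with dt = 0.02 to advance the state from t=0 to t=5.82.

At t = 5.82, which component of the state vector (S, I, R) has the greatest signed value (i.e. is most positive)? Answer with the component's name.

t=0.000: state=(0.957, 0.043, 0.000)
step 1 (dt=0.02): k1=(-0.056, 0.041, 0.015), k2=(-0.056, 0.041, 0.015), k3=(-0.056, 0.041, 0.015), k4=(-0.057, 0.041, 0.015); state += dt/6·(k1+2k2+2k3+k4)
t=0.020: state=(0.956, 0.044, 0.000)
t=0.040: state=(0.955, 0.045, 0.001)
t=0.060: state=(0.954, 0.046, 0.001)
continuing one RK4 step at a time; state shown every 10 steps (Δt=0.2):
t=0.200: state=(0.945, 0.052, 0.003)
t=0.400: state=(0.930, 0.062, 0.007)
t=0.600: state=(0.913, 0.075, 0.012)
t=0.800: state=(0.894, 0.089, 0.018)
t=1.000: state=(0.870, 0.105, 0.024)
t=1.200: state=(0.844, 0.124, 0.032)
t=1.400: state=(0.814, 0.144, 0.042)
t=1.600: state=(0.781, 0.167, 0.053)
t=1.800: state=(0.744, 0.191, 0.065)
t=2.000: state=(0.704, 0.217, 0.079)
t=2.200: state=(0.661, 0.243, 0.095)
t=2.400: state=(0.617, 0.270, 0.113)
t=2.600: state=(0.572, 0.296, 0.133)
t=2.800: state=(0.526, 0.320, 0.154)
t=3.000: state=(0.481, 0.342, 0.177)
t=3.200: state=(0.437, 0.361, 0.202)
t=3.400: state=(0.396, 0.377, 0.227)
t=3.600: state=(0.357, 0.389, 0.254)
t=3.800: state=(0.321, 0.398, 0.281)
t=4.000: state=(0.288, 0.403, 0.309)
t=4.200: state=(0.258, 0.404, 0.337)
t=4.400: state=(0.232, 0.403, 0.366)
t=4.600: state=(0.208, 0.399, 0.393)
t=4.800: state=(0.187, 0.392, 0.421)
t=5.000: state=(0.168, 0.384, 0.448)
t=5.200: state=(0.152, 0.374, 0.474)
t=5.400: state=(0.137, 0.363, 0.500)
t=5.600: state=(0.125, 0.350, 0.525)
t=5.800: state=(0.114, 0.338, 0.549)
t=5.820: state=(0.113, 0.336, 0.551)
compare at T: S=0.113, I=0.336, R=0.551

largest component: R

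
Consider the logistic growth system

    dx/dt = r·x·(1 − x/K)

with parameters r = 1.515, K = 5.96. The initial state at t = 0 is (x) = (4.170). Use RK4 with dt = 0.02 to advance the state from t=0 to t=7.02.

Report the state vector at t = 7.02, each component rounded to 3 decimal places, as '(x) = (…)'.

(x) = (5.960)

t=0.000: state=(4.170)
step 1 (dt=0.02): k1=(1.897), k2=(1.886), k3=(1.886), k4=(1.874); state += dt/6·(k1+2k2+2k3+k4)
t=0.020: state=(4.208)
t=0.040: state=(4.245)
t=0.060: state=(4.282)
continuing one RK4 step at a time; state shown every 25 steps (Δt=0.5):
t=0.500: state=(4.961)
t=1.000: state=(5.446)
t=1.500: state=(5.708)
t=2.000: state=(5.839)
t=2.500: state=(5.903)
t=3.000: state=(5.933)
t=3.500: state=(5.947)
t=4.000: state=(5.954)
t=4.500: state=(5.957)
t=5.000: state=(5.959)
t=5.500: state=(5.959)
t=6.000: state=(5.960)
t=6.500: state=(5.960)
t=7.000: state=(5.960)
t=7.020: state=(5.960)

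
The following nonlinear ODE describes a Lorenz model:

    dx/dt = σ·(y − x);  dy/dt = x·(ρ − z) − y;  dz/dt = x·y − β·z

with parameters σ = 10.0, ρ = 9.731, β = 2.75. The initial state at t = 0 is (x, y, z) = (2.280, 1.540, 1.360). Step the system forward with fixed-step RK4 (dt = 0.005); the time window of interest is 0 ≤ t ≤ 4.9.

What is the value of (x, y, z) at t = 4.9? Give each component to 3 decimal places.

t=0.000: state=(2.280, 1.540, 1.360)
step 1 (dt=0.005): k1=(-7.400, 17.546, -0.229), k2=(-6.776, 17.348, -0.157), k3=(-6.797, 17.362, -0.156), k4=(-6.192, 17.176, -0.084); state += dt/6·(k1+2k2+2k3+k4)
t=0.005: state=(2.246, 1.627, 1.359)
t=0.010: state=(2.218, 1.712, 1.359)
t=0.015: state=(2.195, 1.795, 1.360)
continuing one RK4 step at a time; state shown every 40 steps (Δt=0.2):
t=0.200: state=(3.557, 5.064, 2.215)
t=0.400: state=(7.293, 8.934, 7.832)
t=0.600: state=(6.853, 4.850, 13.245)
t=0.800: state=(3.157, 2.041, 9.814)
t=1.000: state=(2.330, 2.446, 6.486)
t=1.200: state=(3.259, 4.047, 5.113)
t=1.400: state=(5.327, 6.470, 6.592)
t=1.600: state=(6.641, 6.496, 10.423)
t=1.800: state=(5.031, 3.983, 10.677)
t=2.000: state=(3.646, 3.379, 8.388)
t=2.200: state=(3.834, 4.231, 6.949)
t=2.400: state=(4.970, 5.611, 7.418)
t=2.600: state=(5.829, 5.909, 9.341)
t=2.800: state=(5.240, 4.708, 9.964)
t=3.000: state=(4.344, 4.081, 8.844)
t=3.200: state=(4.286, 4.467, 7.860)
t=3.400: state=(4.884, 5.234, 7.990)
t=3.600: state=(5.381, 5.461, 8.962)
t=3.800: state=(5.156, 4.900, 9.413)
t=4.000: state=(4.658, 4.480, 8.898)
t=4.200: state=(4.560, 4.635, 8.308)
t=4.400: state=(4.863, 5.052, 8.317)
t=4.600: state=(5.145, 5.204, 8.811)
t=4.800: state=(5.063, 4.940, 9.094)
t=4.900: state=(4.926, 4.784, 9.027)

(x, y, z) = (4.926, 4.784, 9.027)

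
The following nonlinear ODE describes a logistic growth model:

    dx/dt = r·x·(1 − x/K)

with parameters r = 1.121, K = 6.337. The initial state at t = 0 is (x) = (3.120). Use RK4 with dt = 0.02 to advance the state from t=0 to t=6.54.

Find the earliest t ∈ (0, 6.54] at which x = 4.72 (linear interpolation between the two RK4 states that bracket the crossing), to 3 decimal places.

t=0.000: state=(3.120)
step 1 (dt=0.02): k1=(1.776), k2=(1.776), k3=(1.776), k4=(1.776); state += dt/6·(k1+2k2+2k3+k4)
t=0.020: state=(3.156)
t=0.040: state=(3.191)
t=0.060: state=(3.227)
continuing one RK4 step at a time; state shown every 25 steps (Δt=0.5):
t=0.500: state=(3.989)
t=0.980: state=(4.716)
next step: t=1.000: state=(4.743) — x has crossed 4.72
linear interpolation between t=0.980 (4.71606) and t=1.000 (4.74295) → t≈0.983

t = 0.983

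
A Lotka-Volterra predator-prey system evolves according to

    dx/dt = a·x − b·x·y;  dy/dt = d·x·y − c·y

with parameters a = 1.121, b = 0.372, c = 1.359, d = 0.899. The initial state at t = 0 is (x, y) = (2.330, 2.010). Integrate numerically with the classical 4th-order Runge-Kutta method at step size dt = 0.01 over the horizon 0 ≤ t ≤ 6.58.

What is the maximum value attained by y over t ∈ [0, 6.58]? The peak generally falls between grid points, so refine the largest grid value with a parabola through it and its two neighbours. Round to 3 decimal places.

t=0.000: state=(2.330, 2.010)
step 1 (dt=0.01): k1=(0.870, 1.479), k2=(0.865, 1.492), k3=(0.865, 1.492), k4=(0.860, 1.505); state += dt/6·(k1+2k2+2k3+k4)
t=0.010: state=(2.339, 2.025)
t=0.020: state=(2.347, 2.040)
t=0.030: state=(2.356, 2.056)
continuing one RK4 step at a time; state shown every 25 steps (Δt=0.25):
t=0.250: state=(2.507, 2.469)
t=0.500: state=(2.563, 3.116)
t=0.750: state=(2.449, 3.910)
t=1.000: state=(2.170, 4.689)
t=1.250: state=(1.807, 5.223)
t=1.500: state=(1.457, 5.361)
t=1.750: state=(1.181, 5.125)
t=2.000: state=(0.991, 4.651)
t=2.250: state=(0.874, 4.078)
t=2.500: state=(0.813, 3.506)
t=2.750: state=(0.796, 2.989)
t=3.000: state=(0.815, 2.548)
t=3.250: state=(0.866, 2.190)
t=3.500: state=(0.947, 1.910)
t=3.750: state=(1.060, 1.703)
t=4.000: state=(1.206, 1.563)
t=4.250: state=(1.386, 1.489)
t=4.500: state=(1.598, 1.481)
t=4.750: state=(1.838, 1.551)
t=5.000: state=(2.092, 1.717)
t=5.250: state=(2.330, 2.011)
t=5.500: state=(2.508, 2.470)
t=5.750: state=(2.563, 3.118)
t=6.000: state=(2.448, 3.911)
t=6.250: state=(2.170, 4.691)
t=6.500: state=(1.806, 5.224)
t=6.580: state=(1.689, 5.313)
largest grid value and its neighbours: y(1.450)=5.36601, y(1.460)=5.36620, y(1.470)=5.36575
parabola through these three points peaks at t≈1.458 with y≈5.36621

max y = 5.366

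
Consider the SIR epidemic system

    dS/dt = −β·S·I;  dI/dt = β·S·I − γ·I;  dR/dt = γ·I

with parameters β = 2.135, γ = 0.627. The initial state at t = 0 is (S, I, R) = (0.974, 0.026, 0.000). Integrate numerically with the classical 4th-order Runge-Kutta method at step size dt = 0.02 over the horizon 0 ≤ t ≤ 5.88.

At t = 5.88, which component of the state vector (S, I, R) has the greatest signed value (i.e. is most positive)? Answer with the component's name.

t=0.000: state=(0.974, 0.026, 0.000)
step 1 (dt=0.02): k1=(-0.054, 0.038, 0.016), k2=(-0.055, 0.038, 0.017), k3=(-0.055, 0.038, 0.017), k4=(-0.056, 0.039, 0.017); state += dt/6·(k1+2k2+2k3+k4)
t=0.020: state=(0.973, 0.027, 0.000)
t=0.040: state=(0.972, 0.028, 0.001)
t=0.060: state=(0.971, 0.028, 0.001)
continuing one RK4 step at a time; state shown every 10 steps (Δt=0.2):
t=0.200: state=(0.962, 0.035, 0.004)
t=0.400: state=(0.945, 0.046, 0.009)
t=0.600: state=(0.924, 0.060, 0.015)
t=0.800: state=(0.897, 0.079, 0.024)
t=1.000: state=(0.864, 0.101, 0.035)
t=1.200: state=(0.822, 0.128, 0.050)
t=1.400: state=(0.774, 0.159, 0.068)
t=1.600: state=(0.718, 0.192, 0.090)
t=1.800: state=(0.656, 0.228, 0.116)
t=2.000: state=(0.591, 0.262, 0.147)
t=2.200: state=(0.525, 0.294, 0.182)
t=2.400: state=(0.460, 0.320, 0.220)
t=2.600: state=(0.400, 0.339, 0.261)
t=2.800: state=(0.345, 0.350, 0.305)
t=3.000: state=(0.297, 0.354, 0.349)
t=3.200: state=(0.255, 0.351, 0.393)
t=3.400: state=(0.220, 0.343, 0.437)
t=3.600: state=(0.191, 0.330, 0.479)
t=3.800: state=(0.166, 0.314, 0.520)
t=4.000: state=(0.146, 0.296, 0.558)
t=4.200: state=(0.129, 0.277, 0.594)
t=4.400: state=(0.115, 0.258, 0.627)
t=4.600: state=(0.103, 0.238, 0.658)
t=4.800: state=(0.094, 0.219, 0.687)
t=5.000: state=(0.086, 0.201, 0.713)
t=5.200: state=(0.079, 0.183, 0.738)
t=5.400: state=(0.073, 0.167, 0.759)
t=5.600: state=(0.069, 0.152, 0.779)
t=5.800: state=(0.064, 0.138, 0.798)
t=5.880: state=(0.063, 0.133, 0.804)
compare at T: S=0.063, I=0.133, R=0.804

largest component: R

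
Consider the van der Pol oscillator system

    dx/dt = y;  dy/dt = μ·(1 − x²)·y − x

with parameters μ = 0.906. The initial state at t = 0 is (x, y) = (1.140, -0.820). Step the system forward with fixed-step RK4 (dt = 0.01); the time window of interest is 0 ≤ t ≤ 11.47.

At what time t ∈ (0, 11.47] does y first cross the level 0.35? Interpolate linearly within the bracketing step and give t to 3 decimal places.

t = 2.332

t=0.000: state=(1.140, -0.820)
step 1 (dt=0.01): k1=(-0.820, -0.917), k2=(-0.825, -0.919), k3=(-0.825, -0.919), k4=(-0.829, -0.921); state += dt/6·(k1+2k2+2k3+k4)
t=0.010: state=(1.132, -0.829)
t=0.020: state=(1.123, -0.838)
t=0.030: state=(1.115, -0.848)
continuing one RK4 step at a time; state shown every 50 steps (Δt=0.5):
t=0.500: state=(0.602, -1.373)
t=1.000: state=(-0.286, -2.201)
t=1.500: state=(-1.426, -1.932)
t=2.000: state=(-1.936, -0.201)
t=2.330: state=(-1.899, 0.348)
next step: t=2.340: state=(-1.896, 0.359) — y has crossed 0.35
linear interpolation between t=2.330 (0.34802) and t=2.340 (0.35867) → t≈2.332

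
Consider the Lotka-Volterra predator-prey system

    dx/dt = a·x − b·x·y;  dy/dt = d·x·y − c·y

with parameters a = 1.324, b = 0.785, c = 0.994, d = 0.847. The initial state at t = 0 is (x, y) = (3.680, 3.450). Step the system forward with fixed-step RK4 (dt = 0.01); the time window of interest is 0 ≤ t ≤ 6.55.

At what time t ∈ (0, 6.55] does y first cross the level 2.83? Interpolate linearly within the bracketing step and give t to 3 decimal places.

t=0.000: state=(3.680, 3.450)
step 1 (dt=0.01): k1=(-5.094, 7.324), k2=(-5.164, 7.327), k3=(-5.163, 7.326), k4=(-5.231, 7.326); state += dt/6·(k1+2k2+2k3+k4)
t=0.010: state=(3.628, 3.523)
t=0.020: state=(3.575, 3.596)
t=0.030: state=(3.521, 3.670)
continuing one RK4 step at a time; state shown every 25 steps (Δt=0.25):
t=0.250: state=(2.202, 5.031)
t=0.500: state=(1.071, 5.484)
t=0.750: state=(0.527, 5.025)
t=1.000: state=(0.294, 4.261)
t=1.250: state=(0.192, 3.494)
t=1.490: state=(0.145, 2.847)
next step: t=1.500: state=(0.144, 2.822) — y has crossed 2.83
linear interpolation between t=1.490 (2.84675) and t=1.500 (2.82205) → t≈1.497

t = 1.497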